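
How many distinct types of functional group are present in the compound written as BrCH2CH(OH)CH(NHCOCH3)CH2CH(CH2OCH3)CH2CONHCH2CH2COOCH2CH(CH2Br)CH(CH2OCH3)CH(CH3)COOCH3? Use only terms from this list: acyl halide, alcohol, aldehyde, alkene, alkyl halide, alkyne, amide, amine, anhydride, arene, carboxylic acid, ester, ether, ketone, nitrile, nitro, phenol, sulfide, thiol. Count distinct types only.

5

halogen on an sp³ carbon → alkyl halide.
–OH on an sp³ carbon → alcohol (secondary).
pendant –NHC(=O)CH3: N bonded to a carbonyl → amide (not amine).
pendant –CH2OCH3: C–O–C linkage → ether.
–C(=O)–N– linkage → amide (the N is not an amine).
–C(=O)–O–C with C on the carbonyl side → ester.
pendant –CH2X: halogen on sp³ carbon → alkyl halide.
pendant –CH2OCH3: C–O–C linkage → ether.
–C(=O)OCH3: carbonyl C bonded to C and to –OCH3 → ester (not ketone + ether).
Distinct types present: alcohol, alkyl halide, amide, ester, ether.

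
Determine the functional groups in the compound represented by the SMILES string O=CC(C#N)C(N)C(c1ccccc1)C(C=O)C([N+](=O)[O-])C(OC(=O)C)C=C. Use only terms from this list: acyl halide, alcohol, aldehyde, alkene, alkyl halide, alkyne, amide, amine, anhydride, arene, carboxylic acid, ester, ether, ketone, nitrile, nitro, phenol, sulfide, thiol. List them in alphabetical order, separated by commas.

terminal –CHO: carbonyl C bonded to H and C → aldehyde.
pendant –C≡N: nitrile.
–NH2 on an sp³ carbon with no adjacent C=O → amine.
pendant –C6H5: benzene ring → arene.
pendant –CHO: carbonyl C bonded to C and H → aldehyde.
–NO2 on an sp³ carbon → nitro (the N=O is not a carbonyl).
pendant –OC(=O)CH3: an acyloxy group → ester.
C=C double bond → alkene.

aldehyde, alkene, amine, arene, ester, nitrile, nitro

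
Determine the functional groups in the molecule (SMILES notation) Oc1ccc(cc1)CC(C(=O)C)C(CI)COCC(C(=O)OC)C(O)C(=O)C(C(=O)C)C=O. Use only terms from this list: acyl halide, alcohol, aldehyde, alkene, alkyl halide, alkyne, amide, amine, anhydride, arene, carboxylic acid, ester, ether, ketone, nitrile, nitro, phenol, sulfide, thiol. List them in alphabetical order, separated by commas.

alcohol, aldehyde, alkyl halide, arene, ester, ether, ketone, phenol

Reading the structure from left to right:
  HOC6H4: –OH attached directly to an aromatic ring → phenol (not alcohol); the ring itself is an arene.
  CH(COCH3): pendant –COCH3: carbonyl C bonded to two carbons → ketone.
  CH(CH2I): pendant –CH2X: halogen on sp³ carbon → alkyl halide.
  CH2OCH2: C–O–C with sp³ carbons on both sides and no adjacent C=O → ether.
  CH(COOCH3): pendant –COOCH3: carbonyl C bonded to C and –OCH3 → ester.
  CH(OH): –OH on an sp³ carbon → alcohol (secondary).
  CO: –C(=O)– with carbon on both sides → ketone.
  CH(COCH3): pendant –COCH3: carbonyl C bonded to two carbons → ketone.
  CHO: terminal –CHO: carbonyl C bonded to H and C → aldehyde.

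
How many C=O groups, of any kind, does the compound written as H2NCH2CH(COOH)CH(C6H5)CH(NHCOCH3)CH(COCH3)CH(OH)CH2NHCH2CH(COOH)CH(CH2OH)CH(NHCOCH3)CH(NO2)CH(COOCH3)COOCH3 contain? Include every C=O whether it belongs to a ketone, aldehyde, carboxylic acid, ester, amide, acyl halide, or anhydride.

7

CH(COOH): carboxylic acid, 1 C=O (running total 1).
CH(NHCOCH3): amide, 1 C=O (running total 2).
CH(COCH3): ketone, 1 C=O (running total 3).
CH(COOH): carboxylic acid, 1 C=O (running total 4).
CH(NHCOCH3): amide, 1 C=O (running total 5).
CH(COOCH3): ester, 1 C=O (running total 6).
COOCH3: ester, 1 C=O (running total 7).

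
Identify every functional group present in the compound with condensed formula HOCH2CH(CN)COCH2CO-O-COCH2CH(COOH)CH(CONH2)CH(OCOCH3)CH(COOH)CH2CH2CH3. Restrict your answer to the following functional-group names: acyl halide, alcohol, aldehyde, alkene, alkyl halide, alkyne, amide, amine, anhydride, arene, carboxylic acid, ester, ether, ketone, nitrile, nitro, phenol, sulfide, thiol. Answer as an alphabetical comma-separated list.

alcohol, amide, anhydride, carboxylic acid, ester, ketone, nitrile

Taking each segment in turn:
  HOCH2: HO– on an sp³ carbon → alcohol.
  CH(CN): pendant –C≡N: nitrile.
  CO: –C(=O)– with carbon on both sides → ketone.
  CH2CO-O-COCH2: two acyl groups sharing one oxygen, –C(=O)–O–C(=O)– → anhydride.
  CH(COOH): pendant –COOH: carbonyl C bonded to C and –OH → carboxylic acid.
  CH(CONH2): pendant –CONH2: carbonyl C bonded to C and N → amide.
  CH(OCOCH3): pendant –OC(=O)CH3: an acyloxy group → ester.
  CH(COOH): pendant –COOH: carbonyl C bonded to C and –OH → carboxylic acid.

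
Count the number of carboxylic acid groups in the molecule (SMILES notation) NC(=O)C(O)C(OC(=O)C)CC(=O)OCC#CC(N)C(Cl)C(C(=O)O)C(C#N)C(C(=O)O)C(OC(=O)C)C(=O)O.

–C(=O)NH2: carbonyl C bonded to C and to N → amide (the N is not a separate amine).
–OH on an sp³ carbon → alcohol (secondary).
pendant –OC(=O)CH3: an acyloxy group → ester.
–C(=O)–O–C with C on the carbonyl side → ester.
C≡C triple bond → alkyne.
–NH2 on an sp³ carbon with no adjacent C=O → amine.
halogen on an sp³ carbon → alkyl halide.
pendant –COOH: carbonyl C bonded to C and –OH → carboxylic acid.
pendant –C≡N: nitrile.
pendant –COOH: carbonyl C bonded to C and –OH → carboxylic acid.
pendant –OC(=O)CH3: an acyloxy group → ester.
–COOH: carbonyl C bonded to –OH and C → carboxylic acid (the –OH is not a separate alcohol).
Carboxylic acid appears at: CH(COOH), CH(COOH), COOH → 3.

3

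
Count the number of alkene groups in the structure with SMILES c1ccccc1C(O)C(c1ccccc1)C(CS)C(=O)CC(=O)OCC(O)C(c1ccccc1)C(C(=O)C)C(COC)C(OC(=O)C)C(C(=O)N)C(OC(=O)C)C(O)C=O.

0

Taking each segment in turn:
  C6H5: C6H5– phenyl ring → arene.
  CH(OH): –OH on an sp³ carbon → alcohol (secondary).
  CH(C6H5): pendant –C6H5: benzene ring → arene.
  CH(CH2SH): pendant –CH2SH → thiol.
  CO: –C(=O)– with carbon on both sides → ketone.
  CH2COOCH2: –C(=O)–O–C with C on the carbonyl side → ester.
  CH(OH): –OH on an sp³ carbon → alcohol (secondary).
  CH(C6H5): pendant –C6H5: benzene ring → arene.
  CH(COCH3): pendant –COCH3: carbonyl C bonded to two carbons → ketone.
  CH(CH2OCH3): pendant –CH2OCH3: C–O–C linkage → ether.
  CH(OCOCH3): pendant –OC(=O)CH3: an acyloxy group → ester.
  CH(CONH2): pendant –CONH2: carbonyl C bonded to C and N → amide.
  CH(OCOCH3): pendant –OC(=O)CH3: an acyloxy group → ester.
  CH(OH): –OH on an sp³ carbon → alcohol (secondary).
  CHO: terminal –CHO: carbonyl C bonded to H and C → aldehyde.
No segment is a alkene: C6H5 is arene, not alkene; CH(C6H5) is arene, not alkene; CH(C6H5) is arene, not alkene. → 0.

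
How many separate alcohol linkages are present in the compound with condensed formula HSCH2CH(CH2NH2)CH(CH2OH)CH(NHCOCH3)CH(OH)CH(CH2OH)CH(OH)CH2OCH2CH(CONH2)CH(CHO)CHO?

Working along the chain:
  HSCH2: –SH on an sp³ carbon → thiol.
  CH(CH2NH2): pendant –CH2NH2: N on sp³ C, no adjacent C=O → amine.
  CH(CH2OH): pendant –CH2OH on an sp³ backbone C → alcohol.
  CH(NHCOCH3): pendant –NHC(=O)CH3: N bonded to a carbonyl → amide (not amine).
  CH(OH): –OH on an sp³ carbon → alcohol (secondary).
  CH(CH2OH): pendant –CH2OH on an sp³ backbone C → alcohol.
  CH(OH): –OH on an sp³ carbon → alcohol (secondary).
  CH2OCH2: C–O–C with sp³ carbons on both sides and no adjacent C=O → ether.
  CH(CONH2): pendant –CONH2: carbonyl C bonded to C and N → amide.
  CH(CHO): pendant –CHO: carbonyl C bonded to C and H → aldehyde.
  CHO: terminal –CHO: carbonyl C bonded to H and C → aldehyde.
Alcohol appears at: CH(CH2OH), CH(OH), CH(CH2OH), CH(OH) → 4.

4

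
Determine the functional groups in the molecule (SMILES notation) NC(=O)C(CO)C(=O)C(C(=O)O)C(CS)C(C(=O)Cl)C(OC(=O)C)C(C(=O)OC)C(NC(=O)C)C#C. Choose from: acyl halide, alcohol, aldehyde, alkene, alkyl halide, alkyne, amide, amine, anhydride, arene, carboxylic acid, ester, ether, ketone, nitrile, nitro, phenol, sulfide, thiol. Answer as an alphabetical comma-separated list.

Reading the structure from left to right:
  H2NCO: –C(=O)NH2: carbonyl C bonded to C and to N → amide (the N is not a separate amine).
  CH(CH2OH): pendant –CH2OH on an sp³ backbone C → alcohol.
  CO: –C(=O)– with carbon on both sides → ketone.
  CH(COOH): pendant –COOH: carbonyl C bonded to C and –OH → carboxylic acid.
  CH(CH2SH): pendant –CH2SH → thiol.
  CH(COCl): pendant –C(=O)X: carbonyl C bonded to C and halogen → acyl halide.
  CH(OCOCH3): pendant –OC(=O)CH3: an acyloxy group → ester.
  CH(COOCH3): pendant –COOCH3: carbonyl C bonded to C and –OCH3 → ester.
  CH(NHCOCH3): pendant –NHC(=O)CH3: N bonded to a carbonyl → amide (not amine).
  C≡CH: C≡C triple bond → alkyne.

acyl halide, alcohol, alkyne, amide, carboxylic acid, ester, ketone, thiol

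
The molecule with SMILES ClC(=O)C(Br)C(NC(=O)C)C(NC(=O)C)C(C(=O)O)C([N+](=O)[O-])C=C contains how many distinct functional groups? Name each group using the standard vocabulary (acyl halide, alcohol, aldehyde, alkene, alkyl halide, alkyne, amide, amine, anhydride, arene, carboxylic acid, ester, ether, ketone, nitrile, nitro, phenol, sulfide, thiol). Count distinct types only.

6

–C(=O)Cl: carbonyl C bonded to C and to a halogen → acyl halide (not alkyl halide).
halogen on an sp³ carbon → alkyl halide.
pendant –NHC(=O)CH3: N bonded to a carbonyl → amide (not amine).
pendant –NHC(=O)CH3: N bonded to a carbonyl → amide (not amine).
pendant –COOH: carbonyl C bonded to C and –OH → carboxylic acid.
–NO2 on an sp³ carbon → nitro (the N=O is not a carbonyl).
C=C double bond → alkene.
Distinct types present: acyl halide, alkene, alkyl halide, amide, carboxylic acid, nitro.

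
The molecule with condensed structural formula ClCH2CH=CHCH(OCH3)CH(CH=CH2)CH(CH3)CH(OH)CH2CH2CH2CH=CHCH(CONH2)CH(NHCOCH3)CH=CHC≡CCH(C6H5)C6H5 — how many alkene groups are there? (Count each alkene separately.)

halogen on an sp³ carbon → alkyl halide.
C=C double bond → alkene.
pendant –OCH3: C–O–C with sp³ C, no adjacent C=O → ether.
pendant –CH=CH2: C=C double bond → alkene.
–OH on an sp³ carbon → alcohol (secondary).
C=C double bond → alkene.
pendant –CONH2: carbonyl C bonded to C and N → amide.
pendant –NHC(=O)CH3: N bonded to a carbonyl → amide (not amine).
C=C double bond → alkene.
C≡C triple bond → alkyne.
pendant –C6H5: benzene ring → arene.
–C6H5 phenyl ring → arene.
Alkene appears at: CH=CH, CH(CH=CH2), CH=CH, CH=CH → 4.

4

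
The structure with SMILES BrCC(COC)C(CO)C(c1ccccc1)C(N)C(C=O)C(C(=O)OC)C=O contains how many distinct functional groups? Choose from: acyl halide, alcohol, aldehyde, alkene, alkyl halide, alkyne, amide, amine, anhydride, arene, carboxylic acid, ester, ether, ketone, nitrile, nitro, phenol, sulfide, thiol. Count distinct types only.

7

halogen on an sp³ carbon → alkyl halide.
pendant –CH2OCH3: C–O–C linkage → ether.
pendant –CH2OH on an sp³ backbone C → alcohol.
pendant –C6H5: benzene ring → arene.
–NH2 on an sp³ carbon with no adjacent C=O → amine.
pendant –CHO: carbonyl C bonded to C and H → aldehyde.
pendant –COOCH3: carbonyl C bonded to C and –OCH3 → ester.
terminal –CHO: carbonyl C bonded to H and C → aldehyde.
Distinct types present: alcohol, aldehyde, alkyl halide, amine, arene, ester, ether.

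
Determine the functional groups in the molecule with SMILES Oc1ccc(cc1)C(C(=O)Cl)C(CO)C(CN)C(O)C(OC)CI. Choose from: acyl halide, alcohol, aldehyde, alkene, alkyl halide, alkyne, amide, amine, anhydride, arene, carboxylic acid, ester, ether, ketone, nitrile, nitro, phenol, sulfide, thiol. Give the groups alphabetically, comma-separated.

acyl halide, alcohol, alkyl halide, amine, arene, ether, phenol

Taking each segment in turn:
  HOC6H4: –OH attached directly to an aromatic ring → phenol (not alcohol); the ring itself is an arene.
  CH(COCl): pendant –C(=O)X: carbonyl C bonded to C and halogen → acyl halide.
  CH(CH2OH): pendant –CH2OH on an sp³ backbone C → alcohol.
  CH(CH2NH2): pendant –CH2NH2: N on sp³ C, no adjacent C=O → amine.
  CH(OH): –OH on an sp³ carbon → alcohol (secondary).
  CH(OCH3): pendant –OCH3: C–O–C with sp³ C, no adjacent C=O → ether.
  CH2I: halogen on an sp³ carbon → alkyl halide.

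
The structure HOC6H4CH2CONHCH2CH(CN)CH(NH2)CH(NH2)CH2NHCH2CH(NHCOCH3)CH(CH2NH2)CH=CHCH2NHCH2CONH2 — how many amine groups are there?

Working along the chain:
  HOC6H4: –OH attached directly to an aromatic ring → phenol (not alcohol); the ring itself is an arene.
  CH2CONHCH2: –C(=O)–N– linkage → amide (the N is not an amine).
  CH(CN): pendant –C≡N: nitrile.
  CH(NH2): –NH2 on an sp³ carbon with no adjacent C=O → amine.
  CH(NH2): –NH2 on an sp³ carbon with no adjacent C=O → amine.
  CH2NHCH2: C–N–C with sp³ carbons and no adjacent C=O → amine (secondary).
  CH(NHCOCH3): pendant –NHC(=O)CH3: N bonded to a carbonyl → amide (not amine).
  CH(CH2NH2): pendant –CH2NH2: N on sp³ C, no adjacent C=O → amine.
  CH=CH: C=C double bond → alkene.
  CH2NHCH2: C–N–C with sp³ carbons and no adjacent C=O → amine (secondary).
  CONH2: –C(=O)NH2: carbonyl C bonded to C and to N → amide (the N is not a separate amine).
Amine appears at: CH(NH2), CH(NH2), CH2NHCH2, CH(CH2NH2), CH2NHCH2 → 5.

5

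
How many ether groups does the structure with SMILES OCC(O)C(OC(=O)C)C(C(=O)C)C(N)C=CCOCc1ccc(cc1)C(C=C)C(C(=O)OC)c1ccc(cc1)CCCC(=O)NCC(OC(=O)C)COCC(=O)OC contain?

HO– on an sp³ carbon → alcohol.
–OH on an sp³ carbon → alcohol (secondary).
pendant –OC(=O)CH3: an acyloxy group → ester.
pendant –COCH3: carbonyl C bonded to two carbons → ketone.
–NH2 on an sp³ carbon with no adjacent C=O → amine.
C=C double bond → alkene.
C–O–C with sp³ carbons on both sides and no adjacent C=O → ether.
para-disubstituted benzene ring → arene.
pendant –CH=CH2: C=C double bond → alkene.
pendant –COOCH3: carbonyl C bonded to C and –OCH3 → ester.
para-disubstituted benzene ring → arene.
–C(=O)–N– linkage → amide (the N is not an amine).
pendant –OC(=O)CH3: an acyloxy group → ester.
C–O–C with sp³ carbons on both sides and no adjacent C=O → ether.
–C(=O)OCH3: carbonyl C bonded to C and to –OCH3 → ester (not ketone + ether).
Ether appears at: CH2OCH2, CH2OCH2 → 2.

2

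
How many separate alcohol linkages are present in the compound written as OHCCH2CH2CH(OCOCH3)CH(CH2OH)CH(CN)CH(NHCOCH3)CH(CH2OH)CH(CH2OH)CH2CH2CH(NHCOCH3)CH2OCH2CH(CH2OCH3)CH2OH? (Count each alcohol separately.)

4

Reading the structure from left to right:
  OHC: terminal –CHO: carbonyl C bonded to H and C → aldehyde.
  CH(OCOCH3): pendant –OC(=O)CH3: an acyloxy group → ester.
  CH(CH2OH): pendant –CH2OH on an sp³ backbone C → alcohol.
  CH(CN): pendant –C≡N: nitrile.
  CH(NHCOCH3): pendant –NHC(=O)CH3: N bonded to a carbonyl → amide (not amine).
  CH(CH2OH): pendant –CH2OH on an sp³ backbone C → alcohol.
  CH(CH2OH): pendant –CH2OH on an sp³ backbone C → alcohol.
  CH(NHCOCH3): pendant –NHC(=O)CH3: N bonded to a carbonyl → amide (not amine).
  CH2OCH2: C–O–C with sp³ carbons on both sides and no adjacent C=O → ether.
  CH(CH2OCH3): pendant –CH2OCH3: C–O–C linkage → ether.
  CH2OH: –OH on an sp³ carbon → alcohol.
Alcohol appears at: CH(CH2OH), CH(CH2OH), CH(CH2OH), CH2OH → 4.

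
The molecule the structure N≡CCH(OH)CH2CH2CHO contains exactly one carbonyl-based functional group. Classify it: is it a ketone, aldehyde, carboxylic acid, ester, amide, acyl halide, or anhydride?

The carbonyl is in the CHO segment: terminal –CHO: carbonyl C bonded to H and C → aldehyde.

aldehyde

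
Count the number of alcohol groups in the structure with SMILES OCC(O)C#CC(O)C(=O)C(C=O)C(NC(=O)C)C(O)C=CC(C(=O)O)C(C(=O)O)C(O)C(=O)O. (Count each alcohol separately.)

HO– on an sp³ carbon → alcohol.
–OH on an sp³ carbon → alcohol (secondary).
C≡C triple bond → alkyne.
–OH on an sp³ carbon → alcohol (secondary).
–C(=O)– with carbon on both sides → ketone.
pendant –CHO: carbonyl C bonded to C and H → aldehyde.
pendant –NHC(=O)CH3: N bonded to a carbonyl → amide (not amine).
–OH on an sp³ carbon → alcohol (secondary).
C=C double bond → alkene.
pendant –COOH: carbonyl C bonded to C and –OH → carboxylic acid.
pendant –COOH: carbonyl C bonded to C and –OH → carboxylic acid.
–OH on an sp³ carbon → alcohol (secondary).
–COOH: carbonyl C bonded to –OH and C → carboxylic acid (the –OH is not a separate alcohol).
Alcohol appears at: HOCH2, CH(OH), CH(OH), CH(OH), CH(OH) → 5.

5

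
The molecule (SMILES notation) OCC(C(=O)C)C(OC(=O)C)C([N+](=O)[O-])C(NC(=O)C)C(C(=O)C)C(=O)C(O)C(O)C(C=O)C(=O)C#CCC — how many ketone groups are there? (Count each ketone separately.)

Taking each segment in turn:
  HOCH2: HO– on an sp³ carbon → alcohol.
  CH(COCH3): pendant –COCH3: carbonyl C bonded to two carbons → ketone.
  CH(OCOCH3): pendant –OC(=O)CH3: an acyloxy group → ester.
  CH(NO2): –NO2 on an sp³ carbon → nitro (the N=O is not a carbonyl).
  CH(NHCOCH3): pendant –NHC(=O)CH3: N bonded to a carbonyl → amide (not amine).
  CH(COCH3): pendant –COCH3: carbonyl C bonded to two carbons → ketone.
  CO: –C(=O)– with carbon on both sides → ketone.
  CH(OH): –OH on an sp³ carbon → alcohol (secondary).
  CH(OH): –OH on an sp³ carbon → alcohol (secondary).
  CH(CHO): pendant –CHO: carbonyl C bonded to C and H → aldehyde.
  CO: –C(=O)– with carbon on both sides → ketone.
  C≡C: C≡C triple bond → alkyne.
Ketone appears at: CH(COCH3), CH(COCH3), CO, CO → 4.

4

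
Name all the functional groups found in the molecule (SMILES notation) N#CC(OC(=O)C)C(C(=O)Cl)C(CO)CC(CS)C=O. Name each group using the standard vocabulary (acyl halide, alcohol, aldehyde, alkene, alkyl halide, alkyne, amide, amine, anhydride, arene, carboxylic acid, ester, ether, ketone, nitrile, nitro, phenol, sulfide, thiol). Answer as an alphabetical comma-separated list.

Working along the chain:
  N≡C: N≡C–: carbon triple-bonded to nitrogen → nitrile.
  CH(OCOCH3): pendant –OC(=O)CH3: an acyloxy group → ester.
  CH(COCl): pendant –C(=O)X: carbonyl C bonded to C and halogen → acyl halide.
  CH(CH2OH): pendant –CH2OH on an sp³ backbone C → alcohol.
  CH(CH2SH): pendant –CH2SH → thiol.
  CHO: terminal –CHO: carbonyl C bonded to H and C → aldehyde.

acyl halide, alcohol, aldehyde, ester, nitrile, thiol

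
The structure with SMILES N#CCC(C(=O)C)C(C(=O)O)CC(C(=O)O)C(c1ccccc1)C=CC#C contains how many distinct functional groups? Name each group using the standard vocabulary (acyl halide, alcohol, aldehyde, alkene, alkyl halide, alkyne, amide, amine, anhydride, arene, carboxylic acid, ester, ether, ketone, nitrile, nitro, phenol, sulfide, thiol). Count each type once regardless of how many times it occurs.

6

Working along the chain:
  N≡C: N≡C–: carbon triple-bonded to nitrogen → nitrile.
  CH(COCH3): pendant –COCH3: carbonyl C bonded to two carbons → ketone.
  CH(COOH): pendant –COOH: carbonyl C bonded to C and –OH → carboxylic acid.
  CH(COOH): pendant –COOH: carbonyl C bonded to C and –OH → carboxylic acid.
  CH(C6H5): pendant –C6H5: benzene ring → arene.
  CH=CH: C=C double bond → alkene.
  C≡CH: C≡C triple bond → alkyne.
Distinct types present: alkene, alkyne, arene, carboxylic acid, ketone, nitrile.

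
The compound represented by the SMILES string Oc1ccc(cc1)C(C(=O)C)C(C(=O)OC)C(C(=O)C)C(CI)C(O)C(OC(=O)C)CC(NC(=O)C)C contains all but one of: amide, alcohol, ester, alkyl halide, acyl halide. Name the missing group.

acyl halide

amide: present (CH(NHCOCH3) — pendant –NHC(=O)CH3: N bonded to a carbonyl → amide (not amine)).
alkyl halide: present (CH(CH2I) — pendant –CH2X: halogen on sp³ carbon → alkyl halide).
alcohol: present (CH(OH) — –OH on an sp³ carbon → alcohol (secondary)).
ester: present (CH(COOCH3) — pendant –COOCH3: carbonyl C bonded to C and –OCH3 → ester).
acyl halide: no segment matches this pattern.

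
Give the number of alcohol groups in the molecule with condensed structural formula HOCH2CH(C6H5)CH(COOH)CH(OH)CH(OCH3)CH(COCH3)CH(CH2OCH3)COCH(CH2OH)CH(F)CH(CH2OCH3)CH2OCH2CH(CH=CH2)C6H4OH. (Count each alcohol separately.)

Taking each segment in turn:
  HOCH2: HO– on an sp³ carbon → alcohol.
  CH(C6H5): pendant –C6H5: benzene ring → arene.
  CH(COOH): pendant –COOH: carbonyl C bonded to C and –OH → carboxylic acid.
  CH(OH): –OH on an sp³ carbon → alcohol (secondary).
  CH(OCH3): pendant –OCH3: C–O–C with sp³ C, no adjacent C=O → ether.
  CH(COCH3): pendant –COCH3: carbonyl C bonded to two carbons → ketone.
  CH(CH2OCH3): pendant –CH2OCH3: C–O–C linkage → ether.
  CO: –C(=O)– with carbon on both sides → ketone.
  CH(CH2OH): pendant –CH2OH on an sp³ backbone C → alcohol.
  CH(F): halogen on an sp³ carbon → alkyl halide.
  CH(CH2OCH3): pendant –CH2OCH3: C–O–C linkage → ether.
  CH2OCH2: C–O–C with sp³ carbons on both sides and no adjacent C=O → ether.
  CH(CH=CH2): pendant –CH=CH2: C=C double bond → alkene.
  C6H4OH: –OH attached directly to an aromatic ring → phenol (not alcohol); the ring itself is an arene.
Alcohol appears at: HOCH2, CH(OH), CH(CH2OH) → 3.

3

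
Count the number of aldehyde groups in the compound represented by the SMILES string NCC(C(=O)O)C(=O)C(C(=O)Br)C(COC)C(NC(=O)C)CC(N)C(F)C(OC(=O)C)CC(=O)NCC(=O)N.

0

Working along the chain:
  H2NCH2: –NH2 on an sp³ carbon with no adjacent C=O → amine.
  CH(COOH): pendant –COOH: carbonyl C bonded to C and –OH → carboxylic acid.
  CO: –C(=O)– with carbon on both sides → ketone.
  CH(COBr): pendant –C(=O)X: carbonyl C bonded to C and halogen → acyl halide.
  CH(CH2OCH3): pendant –CH2OCH3: C–O–C linkage → ether.
  CH(NHCOCH3): pendant –NHC(=O)CH3: N bonded to a carbonyl → amide (not amine).
  CH(NH2): –NH2 on an sp³ carbon with no adjacent C=O → amine.
  CH(F): halogen on an sp³ carbon → alkyl halide.
  CH(OCOCH3): pendant –OC(=O)CH3: an acyloxy group → ester.
  CH2CONHCH2: –C(=O)–N– linkage → amide (the N is not an amine).
  CONH2: –C(=O)NH2: carbonyl C bonded to C and to N → amide (the N is not a separate amine).
No segment is a aldehyde: CH(COOH) is carboxylic acid, not aldehyde; CO is ketone, not aldehyde; CH(COBr) is acyl halide, not aldehyde. → 0.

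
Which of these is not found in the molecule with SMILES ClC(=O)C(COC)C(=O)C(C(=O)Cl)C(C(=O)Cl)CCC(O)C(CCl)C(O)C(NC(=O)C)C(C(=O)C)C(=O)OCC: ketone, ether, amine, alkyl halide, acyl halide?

ether: present (CH(CH2OCH3) — pendant –CH2OCH3: C–O–C linkage → ether).
acyl halide: present (ClCO — –C(=O)Cl: carbonyl C bonded to C and to a halogen → acyl halide (not alkyl halide)).
alkyl halide: present (CH(CH2Cl) — pendant –CH2X: halogen on sp³ carbon → alkyl halide).
ketone: present (CO — –C(=O)– with carbon on both sides → ketone).
amine: absent. In CH(NHCOCH3), the nitrogen is bonded directly to a carbonyl carbon, making it part of an amide, not a free amine.

amine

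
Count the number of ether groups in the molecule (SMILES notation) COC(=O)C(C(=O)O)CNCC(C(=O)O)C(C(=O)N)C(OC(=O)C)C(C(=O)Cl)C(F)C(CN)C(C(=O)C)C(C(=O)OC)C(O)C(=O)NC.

Taking each segment in turn:
  CH3OOC: CH3O–C(=O)–: carbonyl C bonded to C and to –OCH3 → ester (not ketone + ether).
  CH(COOH): pendant –COOH: carbonyl C bonded to C and –OH → carboxylic acid.
  CH2NHCH2: C–N–C with sp³ carbons and no adjacent C=O → amine (secondary).
  CH(COOH): pendant –COOH: carbonyl C bonded to C and –OH → carboxylic acid.
  CH(CONH2): pendant –CONH2: carbonyl C bonded to C and N → amide.
  CH(OCOCH3): pendant –OC(=O)CH3: an acyloxy group → ester.
  CH(COCl): pendant –C(=O)X: carbonyl C bonded to C and halogen → acyl halide.
  CH(F): halogen on an sp³ carbon → alkyl halide.
  CH(CH2NH2): pendant –CH2NH2: N on sp³ C, no adjacent C=O → amine.
  CH(COCH3): pendant –COCH3: carbonyl C bonded to two carbons → ketone.
  CH(COOCH3): pendant –COOCH3: carbonyl C bonded to C and –OCH3 → ester.
  CH(OH): –OH on an sp³ carbon → alcohol (secondary).
  CONHCH3: –C(=O)NHCH3: carbonyl C bonded to C and to N → amide (the N is not an amine).
No segment is a ether: CH3OOC is ester, not ether; CH(OCOCH3) is ester, not ether; CH(COOCH3) is ester, not ether. → 0.

0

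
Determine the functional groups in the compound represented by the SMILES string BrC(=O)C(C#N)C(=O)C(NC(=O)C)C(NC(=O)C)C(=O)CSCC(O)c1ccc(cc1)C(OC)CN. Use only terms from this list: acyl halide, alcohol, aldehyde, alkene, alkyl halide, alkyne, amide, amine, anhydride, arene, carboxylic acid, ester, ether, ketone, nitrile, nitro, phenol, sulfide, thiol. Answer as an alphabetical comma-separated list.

Taking each segment in turn:
  BrCO: –C(=O)Br: carbonyl C bonded to C and to a halogen → acyl halide (not alkyl halide).
  CH(CN): pendant –C≡N: nitrile.
  CO: –C(=O)– with carbon on both sides → ketone.
  CH(NHCOCH3): pendant –NHC(=O)CH3: N bonded to a carbonyl → amide (not amine).
  CH(NHCOCH3): pendant –NHC(=O)CH3: N bonded to a carbonyl → amide (not amine).
  CO: –C(=O)– with carbon on both sides → ketone.
  CH2SCH2: C–S–C linkage → sulfide (thioether).
  CH(OH): –OH on an sp³ carbon → alcohol (secondary).
  C6H4: para-disubstituted benzene ring → arene.
  CH(OCH3): pendant –OCH3: C–O–C with sp³ C, no adjacent C=O → ether.
  CH2NH2: –NH2 on an sp³ carbon with no adjacent C=O → amine.

acyl halide, alcohol, amide, amine, arene, ether, ketone, nitrile, sulfide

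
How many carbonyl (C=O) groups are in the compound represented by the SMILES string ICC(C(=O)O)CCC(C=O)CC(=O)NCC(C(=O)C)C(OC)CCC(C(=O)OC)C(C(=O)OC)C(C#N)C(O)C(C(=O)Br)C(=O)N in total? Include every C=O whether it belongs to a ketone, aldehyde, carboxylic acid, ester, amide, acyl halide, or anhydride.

CH(COOH): carboxylic acid, 1 C=O (running total 1).
CH(CHO): aldehyde, 1 C=O (running total 2).
CH2CONHCH2: amide, 1 C=O (running total 3).
CH(COCH3): ketone, 1 C=O (running total 4).
CH(COOCH3): ester, 1 C=O (running total 5).
CH(COOCH3): ester, 1 C=O (running total 6).
CH(COBr): acyl halide, 1 C=O (running total 7).
CONH2: amide, 1 C=O (running total 8).

8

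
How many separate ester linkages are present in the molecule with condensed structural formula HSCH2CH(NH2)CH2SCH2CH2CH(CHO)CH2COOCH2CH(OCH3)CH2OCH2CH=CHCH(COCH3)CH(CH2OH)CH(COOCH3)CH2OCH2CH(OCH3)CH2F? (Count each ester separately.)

2

–SH on an sp³ carbon → thiol.
–NH2 on an sp³ carbon with no adjacent C=O → amine.
C–S–C linkage → sulfide (thioether).
pendant –CHO: carbonyl C bonded to C and H → aldehyde.
–C(=O)–O–C with C on the carbonyl side → ester.
pendant –OCH3: C–O–C with sp³ C, no adjacent C=O → ether.
C–O–C with sp³ carbons on both sides and no adjacent C=O → ether.
C=C double bond → alkene.
pendant –COCH3: carbonyl C bonded to two carbons → ketone.
pendant –CH2OH on an sp³ backbone C → alcohol.
pendant –COOCH3: carbonyl C bonded to C and –OCH3 → ester.
C–O–C with sp³ carbons on both sides and no adjacent C=O → ether.
pendant –OCH3: C–O–C with sp³ C, no adjacent C=O → ether.
halogen on an sp³ carbon → alkyl halide.
Ester appears at: CH2COOCH2, CH(COOCH3) → 2.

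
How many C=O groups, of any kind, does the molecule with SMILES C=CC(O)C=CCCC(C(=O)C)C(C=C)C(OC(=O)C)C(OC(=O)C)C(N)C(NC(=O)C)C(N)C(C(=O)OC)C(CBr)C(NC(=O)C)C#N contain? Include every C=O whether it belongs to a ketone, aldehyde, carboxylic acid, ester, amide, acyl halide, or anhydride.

6

CH(COCH3): ketone, 1 C=O (running total 1).
CH(OCOCH3): ester, 1 C=O (running total 2).
CH(OCOCH3): ester, 1 C=O (running total 3).
CH(NHCOCH3): amide, 1 C=O (running total 4).
CH(COOCH3): ester, 1 C=O (running total 5).
CH(NHCOCH3): amide, 1 C=O (running total 6).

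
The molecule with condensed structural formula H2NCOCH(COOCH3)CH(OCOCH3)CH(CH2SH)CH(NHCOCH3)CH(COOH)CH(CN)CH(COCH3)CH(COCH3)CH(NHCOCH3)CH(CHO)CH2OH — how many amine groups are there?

0

–C(=O)NH2: carbonyl C bonded to C and to N → amide (the N is not a separate amine).
pendant –COOCH3: carbonyl C bonded to C and –OCH3 → ester.
pendant –OC(=O)CH3: an acyloxy group → ester.
pendant –CH2SH → thiol.
pendant –NHC(=O)CH3: N bonded to a carbonyl → amide (not amine).
pendant –COOH: carbonyl C bonded to C and –OH → carboxylic acid.
pendant –C≡N: nitrile.
pendant –COCH3: carbonyl C bonded to two carbons → ketone.
pendant –COCH3: carbonyl C bonded to two carbons → ketone.
pendant –NHC(=O)CH3: N bonded to a carbonyl → amide (not amine).
pendant –CHO: carbonyl C bonded to C and H → aldehyde.
–OH on an sp³ carbon → alcohol.
No segment is a amine: H2NCO is amide, not amine; CH(NHCOCH3) is amide, not amine; CH(CN) is nitrile, not amine. → 0.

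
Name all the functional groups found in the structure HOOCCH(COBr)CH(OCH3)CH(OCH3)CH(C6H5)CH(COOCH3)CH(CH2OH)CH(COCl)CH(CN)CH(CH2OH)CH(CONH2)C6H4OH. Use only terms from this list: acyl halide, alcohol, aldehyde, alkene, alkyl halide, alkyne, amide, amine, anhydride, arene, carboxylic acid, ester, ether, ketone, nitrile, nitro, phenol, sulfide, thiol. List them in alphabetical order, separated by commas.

acyl halide, alcohol, amide, arene, carboxylic acid, ester, ether, nitrile, phenol

Working along the chain:
  HOOC: –COOH: carbonyl C bonded to –OH and C → carboxylic acid (the –OH is not a separate alcohol).
  CH(COBr): pendant –C(=O)X: carbonyl C bonded to C and halogen → acyl halide.
  CH(OCH3): pendant –OCH3: C–O–C with sp³ C, no adjacent C=O → ether.
  CH(OCH3): pendant –OCH3: C–O–C with sp³ C, no adjacent C=O → ether.
  CH(C6H5): pendant –C6H5: benzene ring → arene.
  CH(COOCH3): pendant –COOCH3: carbonyl C bonded to C and –OCH3 → ester.
  CH(CH2OH): pendant –CH2OH on an sp³ backbone C → alcohol.
  CH(COCl): pendant –C(=O)X: carbonyl C bonded to C and halogen → acyl halide.
  CH(CN): pendant –C≡N: nitrile.
  CH(CH2OH): pendant –CH2OH on an sp³ backbone C → alcohol.
  CH(CONH2): pendant –CONH2: carbonyl C bonded to C and N → amide.
  C6H4OH: –OH attached directly to an aromatic ring → phenol (not alcohol); the ring itself is an arene.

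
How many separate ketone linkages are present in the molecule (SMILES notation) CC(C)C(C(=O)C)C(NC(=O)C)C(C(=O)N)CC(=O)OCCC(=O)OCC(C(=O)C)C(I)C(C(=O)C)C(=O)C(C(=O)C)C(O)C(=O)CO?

6

Reading the structure from left to right:
  CH(COCH3): pendant –COCH3: carbonyl C bonded to two carbons → ketone.
  CH(NHCOCH3): pendant –NHC(=O)CH3: N bonded to a carbonyl → amide (not amine).
  CH(CONH2): pendant –CONH2: carbonyl C bonded to C and N → amide.
  CH2COOCH2: –C(=O)–O–C with C on the carbonyl side → ester.
  CH2COOCH2: –C(=O)–O–C with C on the carbonyl side → ester.
  CH(COCH3): pendant –COCH3: carbonyl C bonded to two carbons → ketone.
  CH(I): halogen on an sp³ carbon → alkyl halide.
  CH(COCH3): pendant –COCH3: carbonyl C bonded to two carbons → ketone.
  CO: –C(=O)– with carbon on both sides → ketone.
  CH(COCH3): pendant –COCH3: carbonyl C bonded to two carbons → ketone.
  CH(OH): –OH on an sp³ carbon → alcohol (secondary).
  CO: –C(=O)– with carbon on both sides → ketone.
  CH2OH: –OH on an sp³ carbon → alcohol.
Ketone appears at: CH(COCH3), CH(COCH3), CH(COCH3), CO, CH(COCH3), CO → 6.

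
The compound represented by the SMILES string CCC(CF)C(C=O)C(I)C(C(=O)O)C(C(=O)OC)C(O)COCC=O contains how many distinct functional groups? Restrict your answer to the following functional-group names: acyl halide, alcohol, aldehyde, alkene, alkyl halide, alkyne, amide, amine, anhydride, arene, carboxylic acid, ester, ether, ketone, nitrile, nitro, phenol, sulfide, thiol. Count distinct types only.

6

Working along the chain:
  CH(CH2F): pendant –CH2X: halogen on sp³ carbon → alkyl halide.
  CH(CHO): pendant –CHO: carbonyl C bonded to C and H → aldehyde.
  CH(I): halogen on an sp³ carbon → alkyl halide.
  CH(COOH): pendant –COOH: carbonyl C bonded to C and –OH → carboxylic acid.
  CH(COOCH3): pendant –COOCH3: carbonyl C bonded to C and –OCH3 → ester.
  CH(OH): –OH on an sp³ carbon → alcohol (secondary).
  CH2OCH2: C–O–C with sp³ carbons on both sides and no adjacent C=O → ether.
  CHO: terminal –CHO: carbonyl C bonded to H and C → aldehyde.
Distinct types present: alcohol, aldehyde, alkyl halide, carboxylic acid, ester, ether.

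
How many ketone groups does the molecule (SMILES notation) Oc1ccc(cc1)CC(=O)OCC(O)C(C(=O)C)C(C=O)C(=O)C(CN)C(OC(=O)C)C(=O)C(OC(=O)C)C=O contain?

3

Working along the chain:
  HOC6H4: –OH attached directly to an aromatic ring → phenol (not alcohol); the ring itself is an arene.
  CH2COOCH2: –C(=O)–O–C with C on the carbonyl side → ester.
  CH(OH): –OH on an sp³ carbon → alcohol (secondary).
  CH(COCH3): pendant –COCH3: carbonyl C bonded to two carbons → ketone.
  CH(CHO): pendant –CHO: carbonyl C bonded to C and H → aldehyde.
  CO: –C(=O)– with carbon on both sides → ketone.
  CH(CH2NH2): pendant –CH2NH2: N on sp³ C, no adjacent C=O → amine.
  CH(OCOCH3): pendant –OC(=O)CH3: an acyloxy group → ester.
  CO: –C(=O)– with carbon on both sides → ketone.
  CH(OCOCH3): pendant –OC(=O)CH3: an acyloxy group → ester.
  CHO: terminal –CHO: carbonyl C bonded to H and C → aldehyde.
Ketone appears at: CH(COCH3), CO, CO → 3.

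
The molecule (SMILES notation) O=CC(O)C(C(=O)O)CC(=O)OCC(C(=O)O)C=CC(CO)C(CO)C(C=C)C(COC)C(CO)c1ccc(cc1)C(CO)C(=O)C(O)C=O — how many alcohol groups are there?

6

terminal –CHO: carbonyl C bonded to H and C → aldehyde.
–OH on an sp³ carbon → alcohol (secondary).
pendant –COOH: carbonyl C bonded to C and –OH → carboxylic acid.
–C(=O)–O–C with C on the carbonyl side → ester.
pendant –COOH: carbonyl C bonded to C and –OH → carboxylic acid.
C=C double bond → alkene.
pendant –CH2OH on an sp³ backbone C → alcohol.
pendant –CH2OH on an sp³ backbone C → alcohol.
pendant –CH=CH2: C=C double bond → alkene.
pendant –CH2OCH3: C–O–C linkage → ether.
pendant –CH2OH on an sp³ backbone C → alcohol.
para-disubstituted benzene ring → arene.
pendant –CH2OH on an sp³ backbone C → alcohol.
–C(=O)– with carbon on both sides → ketone.
–OH on an sp³ carbon → alcohol (secondary).
terminal –CHO: carbonyl C bonded to H and C → aldehyde.
Alcohol appears at: CH(OH), CH(CH2OH), CH(CH2OH), CH(CH2OH), CH(CH2OH), CH(OH) → 6.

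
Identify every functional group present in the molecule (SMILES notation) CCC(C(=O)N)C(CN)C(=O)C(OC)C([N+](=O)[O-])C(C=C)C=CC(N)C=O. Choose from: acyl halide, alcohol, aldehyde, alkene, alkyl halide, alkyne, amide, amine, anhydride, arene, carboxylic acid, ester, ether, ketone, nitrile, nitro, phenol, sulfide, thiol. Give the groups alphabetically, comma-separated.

Working along the chain:
  CH(CONH2): pendant –CONH2: carbonyl C bonded to C and N → amide.
  CH(CH2NH2): pendant –CH2NH2: N on sp³ C, no adjacent C=O → amine.
  CO: –C(=O)– with carbon on both sides → ketone.
  CH(OCH3): pendant –OCH3: C–O–C with sp³ C, no adjacent C=O → ether.
  CH(NO2): –NO2 on an sp³ carbon → nitro (the N=O is not a carbonyl).
  CH(CH=CH2): pendant –CH=CH2: C=C double bond → alkene.
  CH=CH: C=C double bond → alkene.
  CH(NH2): –NH2 on an sp³ carbon with no adjacent C=O → amine.
  CHO: terminal –CHO: carbonyl C bonded to H and C → aldehyde.

aldehyde, alkene, amide, amine, ether, ketone, nitro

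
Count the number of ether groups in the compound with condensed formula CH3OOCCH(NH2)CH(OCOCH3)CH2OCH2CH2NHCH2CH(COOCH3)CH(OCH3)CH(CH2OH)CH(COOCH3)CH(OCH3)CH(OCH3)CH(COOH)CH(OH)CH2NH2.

Taking each segment in turn:
  CH3OOC: CH3O–C(=O)–: carbonyl C bonded to C and to –OCH3 → ester (not ketone + ether).
  CH(NH2): –NH2 on an sp³ carbon with no adjacent C=O → amine.
  CH(OCOCH3): pendant –OC(=O)CH3: an acyloxy group → ester.
  CH2OCH2: C–O–C with sp³ carbons on both sides and no adjacent C=O → ether.
  CH2NHCH2: C–N–C with sp³ carbons and no adjacent C=O → amine (secondary).
  CH(COOCH3): pendant –COOCH3: carbonyl C bonded to C and –OCH3 → ester.
  CH(OCH3): pendant –OCH3: C–O–C with sp³ C, no adjacent C=O → ether.
  CH(CH2OH): pendant –CH2OH on an sp³ backbone C → alcohol.
  CH(COOCH3): pendant –COOCH3: carbonyl C bonded to C and –OCH3 → ester.
  CH(OCH3): pendant –OCH3: C–O–C with sp³ C, no adjacent C=O → ether.
  CH(OCH3): pendant –OCH3: C–O–C with sp³ C, no adjacent C=O → ether.
  CH(COOH): pendant –COOH: carbonyl C bonded to C and –OH → carboxylic acid.
  CH(OH): –OH on an sp³ carbon → alcohol (secondary).
  CH2NH2: –NH2 on an sp³ carbon with no adjacent C=O → amine.
Ether appears at: CH2OCH2, CH(OCH3), CH(OCH3), CH(OCH3) → 4.

4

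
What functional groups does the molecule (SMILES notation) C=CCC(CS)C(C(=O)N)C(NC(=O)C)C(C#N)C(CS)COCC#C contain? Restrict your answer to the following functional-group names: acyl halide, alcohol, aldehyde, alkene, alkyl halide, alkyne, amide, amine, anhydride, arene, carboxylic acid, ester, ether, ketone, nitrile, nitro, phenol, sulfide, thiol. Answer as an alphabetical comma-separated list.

alkene, alkyne, amide, ether, nitrile, thiol

C=C double bond → alkene.
pendant –CH2SH → thiol.
pendant –CONH2: carbonyl C bonded to C and N → amide.
pendant –NHC(=O)CH3: N bonded to a carbonyl → amide (not amine).
pendant –C≡N: nitrile.
pendant –CH2SH → thiol.
C–O–C with sp³ carbons on both sides and no adjacent C=O → ether.
C≡C triple bond → alkyne.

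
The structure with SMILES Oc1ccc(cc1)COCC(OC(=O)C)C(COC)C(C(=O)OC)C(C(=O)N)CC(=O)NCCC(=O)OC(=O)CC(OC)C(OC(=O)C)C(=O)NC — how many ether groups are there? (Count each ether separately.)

3

Reading the structure from left to right:
  HOC6H4: –OH attached directly to an aromatic ring → phenol (not alcohol); the ring itself is an arene.
  CH2OCH2: C–O–C with sp³ carbons on both sides and no adjacent C=O → ether.
  CH(OCOCH3): pendant –OC(=O)CH3: an acyloxy group → ester.
  CH(CH2OCH3): pendant –CH2OCH3: C–O–C linkage → ether.
  CH(COOCH3): pendant –COOCH3: carbonyl C bonded to C and –OCH3 → ester.
  CH(CONH2): pendant –CONH2: carbonyl C bonded to C and N → amide.
  CH2CONHCH2: –C(=O)–N– linkage → amide (the N is not an amine).
  CH2CO-O-COCH2: two acyl groups sharing one oxygen, –C(=O)–O–C(=O)– → anhydride.
  CH(OCH3): pendant –OCH3: C–O–C with sp³ C, no adjacent C=O → ether.
  CH(OCOCH3): pendant –OC(=O)CH3: an acyloxy group → ester.
  CONHCH3: –C(=O)NHCH3: carbonyl C bonded to C and to N → amide (the N is not an amine).
Ether appears at: CH2OCH2, CH(CH2OCH3), CH(OCH3) → 3.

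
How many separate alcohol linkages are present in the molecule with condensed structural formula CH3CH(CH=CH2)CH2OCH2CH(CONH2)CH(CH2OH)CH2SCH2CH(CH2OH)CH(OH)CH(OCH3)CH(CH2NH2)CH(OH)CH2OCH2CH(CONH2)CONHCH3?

Reading the structure from left to right:
  CH(CH=CH2): pendant –CH=CH2: C=C double bond → alkene.
  CH2OCH2: C–O–C with sp³ carbons on both sides and no adjacent C=O → ether.
  CH(CONH2): pendant –CONH2: carbonyl C bonded to C and N → amide.
  CH(CH2OH): pendant –CH2OH on an sp³ backbone C → alcohol.
  CH2SCH2: C–S–C linkage → sulfide (thioether).
  CH(CH2OH): pendant –CH2OH on an sp³ backbone C → alcohol.
  CH(OH): –OH on an sp³ carbon → alcohol (secondary).
  CH(OCH3): pendant –OCH3: C–O–C with sp³ C, no adjacent C=O → ether.
  CH(CH2NH2): pendant –CH2NH2: N on sp³ C, no adjacent C=O → amine.
  CH(OH): –OH on an sp³ carbon → alcohol (secondary).
  CH2OCH2: C–O–C with sp³ carbons on both sides and no adjacent C=O → ether.
  CH(CONH2): pendant –CONH2: carbonyl C bonded to C and N → amide.
  CONHCH3: –C(=O)NHCH3: carbonyl C bonded to C and to N → amide (the N is not an amine).
Alcohol appears at: CH(CH2OH), CH(CH2OH), CH(OH), CH(OH) → 4.

4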